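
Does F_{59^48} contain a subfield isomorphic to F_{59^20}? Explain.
No: F_{59^20} is not a subfield of F_{59^48}

F_{p^m} embeds in F_{p^n} iff m | n. Here 20 ∤ 48 (since 48 = 2·20 + 8 with remainder 8 ≠ 0), so F_{59^20} is not a subfield of F_{59^48}. Equivalently: if it were, the tower law would give 20 = [F_{59^20}:F_59] dividing [F_{59^48}:F_59] = 48, contradiction.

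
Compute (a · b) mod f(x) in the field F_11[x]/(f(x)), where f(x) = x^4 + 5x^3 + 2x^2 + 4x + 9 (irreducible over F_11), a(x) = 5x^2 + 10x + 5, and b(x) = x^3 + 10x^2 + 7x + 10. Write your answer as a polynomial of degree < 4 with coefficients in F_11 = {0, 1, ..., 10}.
a · b ≡ 10x^3 + 3x^2 + 5x + 10 (mod f(x))

Multiply in F_11[x]: a(x)·b(x) = (5x^2 + 10x + 5)·(x^3 + 10x^2 + 7x + 10) = 5x^5 + 5x^4 + 8x^3 + 5x^2 + 3x + 6. This has degree ≥ 4, so divide by f(x) over F_11: 5x^5 + 5x^4 + 8x^3 + 5x^2 + 3x + 6 = (5x + 2)·(x^4 + 5x^3 + 2x^2 + 4x + 9) + (10x^3 + 3x^2 + 5x + 10). Hence a·b ≡ 10x^3 + 3x^2 + 5x + 10 (mod f). (F_11[x]/(f) is a field with 11^4 = 14641 elements since f is irreducible of degree 4.)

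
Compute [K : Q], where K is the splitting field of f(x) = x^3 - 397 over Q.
[K : Q] = 6

The roots of x^3 - 397 are ∛397, ω∛397, ω^2∛397 where ω = e^(2πi/3) is a primitive cube root of unity, so K = Q(∛397, ω). Now [Q(∛397):Q] = 3 (since 397 is not a perfect cube, x^3 - 397 is irreducible) and [Q(ω):Q] = 2. Both 2 and 3 divide [K:Q], and [K:Q] ≤ 3·2 = 6, so [K:Q] = 6. (Equivalently: Q(∛397) ⊂ R but ω ∉ R, so [K : Q(∛397)] = 2.)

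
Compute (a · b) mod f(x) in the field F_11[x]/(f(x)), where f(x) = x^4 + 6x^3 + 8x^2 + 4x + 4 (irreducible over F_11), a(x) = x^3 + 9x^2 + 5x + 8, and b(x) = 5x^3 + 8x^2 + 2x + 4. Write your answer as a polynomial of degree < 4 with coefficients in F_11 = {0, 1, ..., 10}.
a · b ≡ 9x^3 + 3x^2 + 7x + 7 (mod f(x))

Multiply in F_11[x]: a(x)·b(x) = (x^3 + 9x^2 + 5x + 8)·(5x^3 + 8x^2 + 2x + 4) = 5x^6 + 9x^5 + 3x^3 + 3x + 10. This has degree ≥ 4, so divide by f(x) over F_11: 5x^6 + 9x^5 + 3x^3 + 3x + 10 = (5x^2 + x + 9)·(x^4 + 6x^3 + 8x^2 + 4x + 4) + (9x^3 + 3x^2 + 7x + 7). Hence a·b ≡ 9x^3 + 3x^2 + 7x + 7 (mod f). (F_11[x]/(f) is a field with 11^4 = 14641 elements since f is irreducible of degree 4.)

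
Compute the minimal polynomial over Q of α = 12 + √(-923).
m_α(x) = x^2 - 24x + 1067

From α - 12 = √(-923), squaring gives (α - 12)^2 = -923, i.e. α^2 - 24α + 144 = -923, so α^2 - 24α + 1067 = 0. The discriminant of x^2 - 24x + 1067 is (-24)^2 - 4·(1067) = 576 - 4268 = -3692, and 4·(-923) is not a perfect square in Q since -923 is squarefree and ≠ 1. Hence x^2 - 24x + 1067 is irreducible over Q and is the minimal polynomial of α.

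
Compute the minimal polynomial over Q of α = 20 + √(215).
m_α(x) = x^2 - 40x + 185

From α - 20 = √(215), squaring gives (α - 20)^2 = 215, i.e. α^2 - 40α + 400 = 215, so α^2 - 40α + 185 = 0. The discriminant of x^2 - 40x + 185 is (-40)^2 - 4·(185) = 1600 - 740 = 860, and 4·(215) is not a perfect square in Q since 215 is squarefree and ≠ 1. Hence x^2 - 40x + 185 is irreducible over Q and is the minimal polynomial of α.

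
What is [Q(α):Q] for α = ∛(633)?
[Q(α):Q] = 3

The minimal polynomial of α is x^3 - 633, irreducible over Q since 633 is not a perfect cube (so x^3 - 633 has no rational root). Hence [Q(α):Q] = deg(m_α) = 3.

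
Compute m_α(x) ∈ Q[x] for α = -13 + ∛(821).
m_α(x) = x^3 + 39x^2 + 507x + 1376

Set β = α + 13 = ∛(821), so β^3 = 821. Then (α + 13)^3 - 821 = 0, i.e. α is a root of g(x) = (x + 13)^3 - 821 = x^3 + 39x^2 + 507x + 1376. Since g(x) = h(x + 13) where h(x) = x^3 - 821, and h is irreducible over Q (because 821 is not a perfect cube, so h has no rational root, and a monic cubic with no rational root is irreducible), g is also irreducible (irreducibility is preserved under the substitution x → x + 13). Hence m_α(x) = x^3 + 39x^2 + 507x + 1376.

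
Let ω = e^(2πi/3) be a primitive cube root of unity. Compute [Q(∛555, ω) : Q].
[Q(∛555, ω) : Q] = 6

[Q(∛555):Q] = 3 (min poly x^3 - 555, irreducible since 555 is not a perfect cube). [Q(ω):Q] = 2 (min poly x^2 + x + 1). Since Q(∛555) ⊂ R and ω ∉ R, we have ω ∉ Q(∛555), so x^2 + x + 1 remains irreducible over Q(∛555) and [Q(∛555, ω) : Q(∛555)] = 2. By the tower law, [Q(∛555, ω) : Q] = 3 · 2 = 6. (In fact Q(∛555, ω) is the splitting field of x^3 - 555 over Q.)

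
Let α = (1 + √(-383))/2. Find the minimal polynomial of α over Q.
m_α(x) = x^2 - x + 96

From 2α - 1 = √(-383), squaring gives (2α - 1)^2 = -383, i.e. 4α^2 - 4α + 1 = -383, so α^2 - α + (1 + 383)/4 = 0. Since -383 ≡ 1 (mod 4), (1 + 383)/4 = 96 ∈ Z. The polynomial x^2 - x + 96 has discriminant 1 - 4·(96) = -383, which is not a perfect square in Q (d = -383 is squarefree and ≠ 1), so x^2 - x + 96 is irreducible over Q. It is the minimal polynomial of α.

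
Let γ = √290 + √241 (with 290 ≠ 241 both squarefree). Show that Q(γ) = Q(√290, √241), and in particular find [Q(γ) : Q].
[Q(γ) : Q] = 4 (equivalently, Q(γ) = Q(√290, √241))

Obviously Q(γ) ⊆ Q(√290, √241), and [Q(√290, √241):Q] = 4 (since 290, 241 are distinct squarefree integers > 1 with 69890 not a perfect square). To show equality we compute the minimal polynomial of γ. From γ = √290 + √241: γ^2 = 290 + 2√(69890) + 241 = 531 + 2√(69890), so γ^2 - 531 = 2√(69890); squaring, (γ^2 - 531)^2 = 4·69890, i.e. γ^4 - 1062γ^2 + 281961 - 279560 = 0, i.e. γ^4 - 1062γ^2 + 2401 = 0. So γ is a root of x^4 - 1062x^2 + 2401. This polynomial is irreducible over Q: it has no rational root (each ±√290 ± √241 is irrational), and any factorization into two quadratics over Q would force √(69890) ∈ Q (pairing opposite roots) or √290, √241 ∈ Q (other pairings), all impossible. Hence [Q(γ):Q] = 4 = [Q(√290, √241):Q], so Q(γ) = Q(√290, √241).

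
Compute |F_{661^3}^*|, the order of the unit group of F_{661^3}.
|F_{661^3}^*| = 288804780

F_{661^3} has 661^3 = 288804781 elements; its multiplicative group consists of all nonzero elements, so |F_{661^3}^*| = 288804781 - 1 = 288804780. (It is cyclic since any finite subgroup of the multiplicative group of a field is cyclic.)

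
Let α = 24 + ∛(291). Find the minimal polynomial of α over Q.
m_α(x) = x^3 - 72x^2 + 1728x - 14115

Set β = α - 24 = ∛(291), so β^3 = 291. Then (α - 24)^3 - 291 = 0, i.e. α is a root of g(x) = (x - 24)^3 - 291 = x^3 - 72x^2 + 1728x - 14115. Since g(x) = h(x - 24) where h(x) = x^3 - 291, and h is irreducible over Q (because 291 is not a perfect cube, so h has no rational root, and a monic cubic with no rational root is irreducible), g is also irreducible (irreducibility is preserved under the substitution x → x - 24). Hence m_α(x) = x^3 - 72x^2 + 1728x - 14115.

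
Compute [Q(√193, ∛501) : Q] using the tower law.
[Q(√193, ∛501) : Q] = 6

Let L = Q(√193, ∛501). Since Q(√193) ⊂ L and [Q(√193):Q] = 2, the tower law gives 2 | [L:Q]. Likewise Q(∛501) ⊂ L with [Q(∛501):Q] = 3 (because 501 is not a perfect cube), so 3 | [L:Q]. As gcd(2,3) = 1, [L:Q] is divisible by 6. Conversely L is generated over Q by √193 and ∛501, so [L:Q] ≤ 2·3 = 6. Therefore [Q(√193, ∛501) : Q] = 6.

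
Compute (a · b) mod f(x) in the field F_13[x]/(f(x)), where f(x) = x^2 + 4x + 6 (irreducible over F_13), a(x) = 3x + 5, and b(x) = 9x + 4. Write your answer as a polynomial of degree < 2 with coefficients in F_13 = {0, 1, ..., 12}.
a · b ≡ x + 1 (mod f(x))

Multiply in F_13[x]: a(x)·b(x) = (3x + 5)·(9x + 4) = x^2 + 5x + 7. This has degree ≥ 2, so divide by f(x) over F_13: x^2 + 5x + 7 = (1)·(x^2 + 4x + 6) + (x + 1). Hence a·b ≡ x + 1 (mod f). (F_13[x]/(f) is a field with 13^2 = 169 elements since f is irreducible of degree 2.)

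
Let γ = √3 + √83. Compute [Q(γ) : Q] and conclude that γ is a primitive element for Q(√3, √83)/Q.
[Q(γ) : Q] = 4 (equivalently, Q(γ) = Q(√3, √83))

Obviously Q(γ) ⊆ Q(√3, √83), and [Q(√3, √83):Q] = 4 (since 3, 83 are distinct squarefree integers > 1 with 249 not a perfect square). To show equality we compute the minimal polynomial of γ. From γ = √3 + √83: γ^2 = 3 + 2√(249) + 83 = 86 + 2√(249), so γ^2 - 86 = 2√(249); squaring, (γ^2 - 86)^2 = 4·249, i.e. γ^4 - 172γ^2 + 7396 - 996 = 0, i.e. γ^4 - 172γ^2 + 6400 = 0. So γ is a root of x^4 - 172x^2 + 6400. This polynomial is irreducible over Q: it has no rational root (each ±√3 ± √83 is irrational), and any factorization into two quadratics over Q would force √(249) ∈ Q (pairing opposite roots) or √3, √83 ∈ Q (other pairings), all impossible. Hence [Q(γ):Q] = 4 = [Q(√3, √83):Q], so Q(γ) = Q(√3, √83).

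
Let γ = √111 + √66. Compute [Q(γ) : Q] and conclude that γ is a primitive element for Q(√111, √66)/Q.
[Q(γ) : Q] = 4 (equivalently, Q(γ) = Q(√111, √66))

Obviously Q(γ) ⊆ Q(√111, √66), and [Q(√111, √66):Q] = 4 (since 111, 66 are distinct squarefree integers > 1 with 7326 not a perfect square). To show equality we compute the minimal polynomial of γ. From γ = √111 + √66: γ^2 = 111 + 2√(7326) + 66 = 177 + 2√(7326), so γ^2 - 177 = 2√(7326); squaring, (γ^2 - 177)^2 = 4·7326, i.e. γ^4 - 354γ^2 + 31329 - 29304 = 0, i.e. γ^4 - 354γ^2 + 2025 = 0. So γ is a root of x^4 - 354x^2 + 2025. This polynomial is irreducible over Q: it has no rational root (each ±√111 ± √66 is irrational), and any factorization into two quadratics over Q would force √(7326) ∈ Q (pairing opposite roots) or √111, √66 ∈ Q (other pairings), all impossible. Hence [Q(γ):Q] = 4 = [Q(√111, √66):Q], so Q(γ) = Q(√111, √66).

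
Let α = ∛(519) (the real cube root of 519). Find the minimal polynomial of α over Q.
m_α(x) = x^3 - 519

α satisfies α^3 = 519, so x^3 - 519 annihilates α. By the rational root test, a rational root p/q (in lowest terms) of x^3 - 519 would satisfy p^3 = 519 q^3, forcing q = 1 and p^3 = 519; but 519 is not a perfect cube, contradiction. A monic cubic over Q with no rational root is irreducible (any nontrivial factorization would include a linear factor). Hence x^3 - 519 is the minimal polynomial of α, and in particular [Q(α):Q] = 3.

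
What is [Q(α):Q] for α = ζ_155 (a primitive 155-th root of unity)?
[Q(α):Q] = 120

The minimal polynomial of ζ_155 over Q is the 155-th cyclotomic polynomial Φ_155(x), which is irreducible over Q and has degree φ(155) = 120. Hence [Q(α):Q] = φ(155) = 120.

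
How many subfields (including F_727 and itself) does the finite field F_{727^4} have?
F_{727^4} has 3 subfields

The subfields of F_{p^n} are exactly the fields F_{p^d} for d | n (each is the fixed field of the unique index-d subgroup of Gal(F_{p^n}/F_p) ≅ Z/nZ). The divisors of n = 4 are {1, 2, 4}, giving 3 subfields: F_{727^1}, F_{727^2}, F_{727^4}.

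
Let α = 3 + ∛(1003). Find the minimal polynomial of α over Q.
m_α(x) = x^3 - 9x^2 + 27x - 1030

Set β = α - 3 = ∛(1003), so β^3 = 1003. Then (α - 3)^3 - 1003 = 0, i.e. α is a root of g(x) = (x - 3)^3 - 1003 = x^3 - 9x^2 + 27x - 1030. Since g(x) = h(x - 3) where h(x) = x^3 - 1003, and h is irreducible over Q (because 1003 is not a perfect cube, so h has no rational root, and a monic cubic with no rational root is irreducible), g is also irreducible (irreducibility is preserved under the substitution x → x - 3). Hence m_α(x) = x^3 - 9x^2 + 27x - 1030.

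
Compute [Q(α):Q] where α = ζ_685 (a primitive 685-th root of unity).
[Q(α):Q] = 544

The minimal polynomial of ζ_685 over Q is the 685-th cyclotomic polynomial Φ_685(x), which is irreducible over Q and has degree φ(685) = 544. Hence [Q(α):Q] = φ(685) = 544.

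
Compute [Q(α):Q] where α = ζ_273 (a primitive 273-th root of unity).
[Q(α):Q] = 144

The minimal polynomial of ζ_273 over Q is the 273-th cyclotomic polynomial Φ_273(x), which is irreducible over Q and has degree φ(273) = 144. Hence [Q(α):Q] = φ(273) = 144.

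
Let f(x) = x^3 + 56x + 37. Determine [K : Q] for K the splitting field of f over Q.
[K : Q] = 6

By the rational root test, any rational root of the monic integer polynomial f(x) = x^3 + 56x + 37 must be an integer dividing the constant term 37, i.e. one of ±{1, 37}. Evaluating: f(1) = 94, f(-1) = -20, f(37) = 52762, f(-37) = -52688; none is 0, so f has no rational root and is therefore irreducible over Q (a cubic with no linear factor over a field is irreducible). For an irreducible cubic, the Galois group is A_3 or S_3 according as the discriminant disc(f) = -4a^3 - 27b^2 = -4·(56)^3 - 27·(37)^2 = -739427 is or is not a square in Q. Here disc(f) = -739427 is not a perfect square in Q, so the Galois group of f over Q is not contained in A_3 and must be all of S_3. The splitting field has degree |S_3| = 6 over Q, so [K : Q] = 6.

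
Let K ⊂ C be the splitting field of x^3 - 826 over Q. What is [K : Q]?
[K : Q] = 6

The roots of x^3 - 826 are ∛826, ω∛826, ω^2∛826 where ω = e^(2πi/3) is a primitive cube root of unity, so K = Q(∛826, ω). Now [Q(∛826):Q] = 3 (since 826 is not a perfect cube, x^3 - 826 is irreducible) and [Q(ω):Q] = 2. Both 2 and 3 divide [K:Q], and [K:Q] ≤ 3·2 = 6, so [K:Q] = 6. (Equivalently: Q(∛826) ⊂ R but ω ∉ R, so [K : Q(∛826)] = 2.)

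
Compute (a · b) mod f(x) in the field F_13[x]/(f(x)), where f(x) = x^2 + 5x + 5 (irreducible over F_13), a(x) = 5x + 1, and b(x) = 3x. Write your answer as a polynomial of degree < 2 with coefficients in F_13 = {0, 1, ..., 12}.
a · b ≡ 6x + 3 (mod f(x))

Multiply in F_13[x]: a(x)·b(x) = (5x + 1)·(3x) = 2x^2 + 3x. This has degree ≥ 2, so divide by f(x) over F_13: 2x^2 + 3x = (2)·(x^2 + 5x + 5) + (6x + 3). Hence a·b ≡ 6x + 3 (mod f). (F_13[x]/(f) is a field with 13^2 = 169 elements since f is irreducible of degree 2.)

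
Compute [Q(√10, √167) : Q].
[Q(√10, √167) : Q] = 4

[Q(√10):Q] = 2 (min poly x^2 - 10, irreducible since 10 is squarefree > 1). For the top step, suppose √167 ∈ Q(√10), say √167 = c + d√10 with c, d ∈ Q. Squaring: 167 = c^2 + 10d^2 + 2cd√10. Since √10 ∉ Q this forces 2cd = 0. If d = 0 then √167 = c ∈ Q, contradicting 167 squarefree > 1. If c = 0 then 167 = 10d^2, so 10·167 = (10d)^2 is a perfect square in Q — but 10·167 = 1670 is not a perfect square (since 10 and 167 are distinct squarefree integers). Contradiction. Hence √167 ∉ Q(√10), so x^2 - 167 stays irreducible over Q(√10) and [Q(√10, √167) : Q(√10)] = 2. By the tower law, [Q(√10, √167) : Q] = 2 · 2 = 4.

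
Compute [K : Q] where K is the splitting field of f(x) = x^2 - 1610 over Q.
[K : Q] = 2

f(x) = x^2 - 1610 factors as (x - √1610)(x + √1610). The splitting field is K = Q(√1610). Since 1610 is squarefree and > 1, it is not a perfect square, so x^2 - 1610 is irreducible over Q and [Q(√1610) : Q] = 2. Hence [K : Q] = 2.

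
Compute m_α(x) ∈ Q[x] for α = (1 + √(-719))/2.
m_α(x) = x^2 - x + 180

From 2α - 1 = √(-719), squaring gives (2α - 1)^2 = -719, i.e. 4α^2 - 4α + 1 = -719, so α^2 - α + (1 + 719)/4 = 0. Since -719 ≡ 1 (mod 4), (1 + 719)/4 = 180 ∈ Z. The polynomial x^2 - x + 180 has discriminant 1 - 4·(180) = -719, which is not a perfect square in Q (d = -719 is squarefree and ≠ 1), so x^2 - x + 180 is irreducible over Q. It is the minimal polynomial of α.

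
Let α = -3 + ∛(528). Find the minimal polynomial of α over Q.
m_α(x) = x^3 + 9x^2 + 27x - 501

Set β = α + 3 = ∛(528), so β^3 = 528. Then (α + 3)^3 - 528 = 0, i.e. α is a root of g(x) = (x + 3)^3 - 528 = x^3 + 9x^2 + 27x - 501. Since g(x) = h(x + 3) where h(x) = x^3 - 528, and h is irreducible over Q (because 528 is not a perfect cube, so h has no rational root, and a monic cubic with no rational root is irreducible), g is also irreducible (irreducibility is preserved under the substitution x → x + 3). Hence m_α(x) = x^3 + 9x^2 + 27x - 501.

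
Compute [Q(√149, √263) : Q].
[Q(√149, √263) : Q] = 4

[Q(√149):Q] = 2 (min poly x^2 - 149, irreducible since 149 is squarefree > 1). For the top step, suppose √263 ∈ Q(√149), say √263 = c + d√149 with c, d ∈ Q. Squaring: 263 = c^2 + 149d^2 + 2cd√149. Since √149 ∉ Q this forces 2cd = 0. If d = 0 then √263 = c ∈ Q, contradicting 263 squarefree > 1. If c = 0 then 263 = 149d^2, so 149·263 = (149d)^2 is a perfect square in Q — but 149·263 = 39187 is not a perfect square (since 149 and 263 are distinct squarefree integers). Contradiction. Hence √263 ∉ Q(√149), so x^2 - 263 stays irreducible over Q(√149) and [Q(√149, √263) : Q(√149)] = 2. By the tower law, [Q(√149, √263) : Q] = 2 · 2 = 4.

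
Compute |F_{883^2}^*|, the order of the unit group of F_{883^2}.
|F_{883^2}^*| = 779688

F_{883^2} has 883^2 = 779689 elements; its multiplicative group consists of all nonzero elements, so |F_{883^2}^*| = 779689 - 1 = 779688. (It is cyclic since any finite subgroup of the multiplicative group of a field is cyclic.)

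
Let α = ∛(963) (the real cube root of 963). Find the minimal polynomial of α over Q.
m_α(x) = x^3 - 963

α satisfies α^3 = 963, so x^3 - 963 annihilates α. By the rational root test, a rational root p/q (in lowest terms) of x^3 - 963 would satisfy p^3 = 963 q^3, forcing q = 1 and p^3 = 963; but 963 is not a perfect cube, contradiction. A monic cubic over Q with no rational root is irreducible (any nontrivial factorization would include a linear factor). Hence x^3 - 963 is the minimal polynomial of α, and in particular [Q(α):Q] = 3.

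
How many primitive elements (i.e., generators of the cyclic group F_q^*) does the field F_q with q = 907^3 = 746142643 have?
There are φ(746142642) = 211766400 primitive elements

F_q^* is cyclic of order q - 1 = 746142642. A cyclic group of order m has exactly φ(m) generators. Here m = 746142642 = 2 · 3^2 · 7 · 151 · 39217, so the number of primitive elements is φ(746142642) = 211766400.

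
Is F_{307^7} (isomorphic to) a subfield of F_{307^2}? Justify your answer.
No: F_{307^7} is not a subfield of F_{307^2}

F_{p^m} embeds in F_{p^n} iff m | n. Here 7 ∤ 2 (since 2 = 0·7 + 2 with remainder 2 ≠ 0), so F_{307^7} is not a subfield of F_{307^2}. Equivalently: if it were, the tower law would give 7 = [F_{307^7}:F_307] dividing [F_{307^2}:F_307] = 2, contradiction.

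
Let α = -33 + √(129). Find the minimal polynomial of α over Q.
m_α(x) = x^2 + 66x + 960

From α + 33 = √(129), squaring gives (α + 33)^2 = 129, i.e. α^2 + 66α + 1089 = 129, so α^2 + 66α + 960 = 0. The discriminant of x^2 + 66x + 960 is (66)^2 - 4·(960) = 4356 - 3840 = 516, and 4·(129) is not a perfect square in Q since 129 is squarefree and ≠ 1. Hence x^2 + 66x + 960 is irreducible over Q and is the minimal polynomial of α.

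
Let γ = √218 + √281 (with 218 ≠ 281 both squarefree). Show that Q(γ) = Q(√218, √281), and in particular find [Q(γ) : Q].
[Q(γ) : Q] = 4 (equivalently, Q(γ) = Q(√218, √281))

Obviously Q(γ) ⊆ Q(√218, √281), and [Q(√218, √281):Q] = 4 (since 218, 281 are distinct squarefree integers > 1 with 61258 not a perfect square). To show equality we compute the minimal polynomial of γ. From γ = √218 + √281: γ^2 = 218 + 2√(61258) + 281 = 499 + 2√(61258), so γ^2 - 499 = 2√(61258); squaring, (γ^2 - 499)^2 = 4·61258, i.e. γ^4 - 998γ^2 + 249001 - 245032 = 0, i.e. γ^4 - 998γ^2 + 3969 = 0. So γ is a root of x^4 - 998x^2 + 3969. This polynomial is irreducible over Q: it has no rational root (each ±√218 ± √281 is irrational), and any factorization into two quadratics over Q would force √(61258) ∈ Q (pairing opposite roots) or √218, √281 ∈ Q (other pairings), all impossible. Hence [Q(γ):Q] = 4 = [Q(√218, √281):Q], so Q(γ) = Q(√218, √281).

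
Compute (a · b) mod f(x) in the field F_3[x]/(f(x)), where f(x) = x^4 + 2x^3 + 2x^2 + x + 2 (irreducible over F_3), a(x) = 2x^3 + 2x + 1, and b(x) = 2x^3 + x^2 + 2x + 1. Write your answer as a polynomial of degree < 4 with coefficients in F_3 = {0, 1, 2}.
a · b ≡ 2x^3 + x + 1 (mod f(x))

Multiply in F_3[x]: a(x)·b(x) = (2x^3 + 2x + 1)·(2x^3 + x^2 + 2x + 1) = x^6 + 2x^5 + 2x^4 + 2x^2 + x + 1. This has degree ≥ 4, so divide by f(x) over F_3: x^6 + 2x^5 + 2x^4 + 2x^2 + x + 1 = (x^2)·(x^4 + 2x^3 + 2x^2 + x + 2) + (2x^3 + x + 1). Hence a·b ≡ 2x^3 + x + 1 (mod f). (F_3[x]/(f) is a field with 3^4 = 81 elements since f is irreducible of degree 4.)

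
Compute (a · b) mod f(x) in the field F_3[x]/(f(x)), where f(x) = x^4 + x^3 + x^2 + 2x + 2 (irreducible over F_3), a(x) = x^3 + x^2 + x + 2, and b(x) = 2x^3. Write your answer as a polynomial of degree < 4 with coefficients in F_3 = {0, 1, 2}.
a · b ≡ 2x^2 (mod f(x))

Multiply in F_3[x]: a(x)·b(x) = (x^3 + x^2 + x + 2)·(2x^3) = 2x^6 + 2x^5 + 2x^4 + x^3. This has degree ≥ 4, so divide by f(x) over F_3: 2x^6 + 2x^5 + 2x^4 + x^3 = (2x^2)·(x^4 + x^3 + x^2 + 2x + 2) + (2x^2). Hence a·b ≡ 2x^2 (mod f). (F_3[x]/(f) is a field with 3^4 = 81 elements since f is irreducible of degree 4.)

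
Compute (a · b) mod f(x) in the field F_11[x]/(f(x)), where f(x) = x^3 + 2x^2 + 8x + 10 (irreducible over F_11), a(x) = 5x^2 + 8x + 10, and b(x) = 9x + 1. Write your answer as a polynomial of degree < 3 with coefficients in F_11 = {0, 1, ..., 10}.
a · b ≡ 9x^2 + 2x (mod f(x))

Multiply in F_11[x]: a(x)·b(x) = (5x^2 + 8x + 10)·(9x + 1) = x^3 + 10x + 10. This has degree ≥ 3, so divide by f(x) over F_11: x^3 + 10x + 10 = (1)·(x^3 + 2x^2 + 8x + 10) + (9x^2 + 2x). Hence a·b ≡ 9x^2 + 2x (mod f). (F_11[x]/(f) is a field with 11^3 = 1331 elements since f is irreducible of degree 3.)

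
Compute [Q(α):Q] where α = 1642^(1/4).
[Q(α):Q] = 4

α is a root of x^4 - 1642. By Eisenstein's criterion at the prime p = 2 (which divides the constant term 1642 but p^2 = 4 does not, since 1642 is squarefree), x^4 - 1642 is irreducible over Q. Hence [Q(α):Q] = 4.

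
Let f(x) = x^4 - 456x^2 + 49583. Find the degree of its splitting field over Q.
[K : Q] = 4

Solving the quadratic in x^2: x^2 = (456 ± √(456^2 - 4·49583))/2 = (456 ± √9604)/2 = (456 ± 98)/2, giving x^2 = 179 or x^2 = 277. So f(x) = (x^2 - 179)(x^2 - 277) and the roots of f are ±√179, ±√277. Hence the splitting field is K = Q(√179, √277). Since 179 and 277 are distinct squarefree integers > 1, their product 49583 is not a perfect square, so √277 ∉ Q(√179). By the tower law [K:Q] = [Q(√179,√277):Q(√179)] · [Q(√179):Q] = 2 · 2 = 4.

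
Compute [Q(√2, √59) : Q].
[Q(√2, √59) : Q] = 4

[Q(√2):Q] = 2 (min poly x^2 - 2, irreducible since 2 is squarefree > 1). For the top step, suppose √59 ∈ Q(√2), say √59 = c + d√2 with c, d ∈ Q. Squaring: 59 = c^2 + 2d^2 + 2cd√2. Since √2 ∉ Q this forces 2cd = 0. If d = 0 then √59 = c ∈ Q, contradicting 59 squarefree > 1. If c = 0 then 59 = 2d^2, so 2·59 = (2d)^2 is a perfect square in Q — but 2·59 = 118 is not a perfect square (since 2 and 59 are distinct squarefree integers). Contradiction. Hence √59 ∉ Q(√2), so x^2 - 59 stays irreducible over Q(√2) and [Q(√2, √59) : Q(√2)] = 2. By the tower law, [Q(√2, √59) : Q] = 2 · 2 = 4.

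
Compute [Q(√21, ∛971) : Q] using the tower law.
[Q(√21, ∛971) : Q] = 6

Let L = Q(√21, ∛971). Since Q(√21) ⊂ L and [Q(√21):Q] = 2, the tower law gives 2 | [L:Q]. Likewise Q(∛971) ⊂ L with [Q(∛971):Q] = 3 (because 971 is not a perfect cube), so 3 | [L:Q]. As gcd(2,3) = 1, [L:Q] is divisible by 6. Conversely L is generated over Q by √21 and ∛971, so [L:Q] ≤ 2·3 = 6. Therefore [Q(√21, ∛971) : Q] = 6.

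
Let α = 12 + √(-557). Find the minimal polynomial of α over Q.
m_α(x) = x^2 - 24x + 701

From α - 12 = √(-557), squaring gives (α - 12)^2 = -557, i.e. α^2 - 24α + 144 = -557, so α^2 - 24α + 701 = 0. The discriminant of x^2 - 24x + 701 is (-24)^2 - 4·(701) = 576 - 2804 = -2228, and 4·(-557) is not a perfect square in Q since -557 is squarefree and ≠ 1. Hence x^2 - 24x + 701 is irreducible over Q and is the minimal polynomial of α.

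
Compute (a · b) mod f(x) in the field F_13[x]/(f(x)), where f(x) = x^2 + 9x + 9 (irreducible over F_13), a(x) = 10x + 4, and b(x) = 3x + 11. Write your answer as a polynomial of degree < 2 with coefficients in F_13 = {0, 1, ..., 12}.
a · b ≡ 8x + 8 (mod f(x))

Multiply in F_13[x]: a(x)·b(x) = (10x + 4)·(3x + 11) = 4x^2 + 5x + 5. This has degree ≥ 2, so divide by f(x) over F_13: 4x^2 + 5x + 5 = (4)·(x^2 + 9x + 9) + (8x + 8). Hence a·b ≡ 8x + 8 (mod f). (F_13[x]/(f) is a field with 13^2 = 169 elements since f is irreducible of degree 2.)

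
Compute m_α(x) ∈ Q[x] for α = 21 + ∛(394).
m_α(x) = x^3 - 63x^2 + 1323x - 9655

Set β = α - 21 = ∛(394), so β^3 = 394. Then (α - 21)^3 - 394 = 0, i.e. α is a root of g(x) = (x - 21)^3 - 394 = x^3 - 63x^2 + 1323x - 9655. Since g(x) = h(x - 21) where h(x) = x^3 - 394, and h is irreducible over Q (because 394 is not a perfect cube, so h has no rational root, and a monic cubic with no rational root is irreducible), g is also irreducible (irreducibility is preserved under the substitution x → x - 21). Hence m_α(x) = x^3 - 63x^2 + 1323x - 9655.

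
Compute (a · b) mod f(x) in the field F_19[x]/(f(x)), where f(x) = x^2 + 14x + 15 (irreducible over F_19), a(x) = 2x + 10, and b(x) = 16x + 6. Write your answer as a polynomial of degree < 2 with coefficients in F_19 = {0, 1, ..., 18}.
a · b ≡ 9x + 17 (mod f(x))

Multiply in F_19[x]: a(x)·b(x) = (2x + 10)·(16x + 6) = 13x^2 + x + 3. This has degree ≥ 2, so divide by f(x) over F_19: 13x^2 + x + 3 = (13)·(x^2 + 14x + 15) + (9x + 17). Hence a·b ≡ 9x + 17 (mod f). (F_19[x]/(f) is a field with 19^2 = 361 elements since f is irreducible of degree 2.)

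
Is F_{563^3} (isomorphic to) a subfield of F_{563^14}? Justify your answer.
No: F_{563^3} is not a subfield of F_{563^14}

F_{p^m} embeds in F_{p^n} iff m | n. Here 3 ∤ 14 (since 14 = 4·3 + 2 with remainder 2 ≠ 0), so F_{563^3} is not a subfield of F_{563^14}. Equivalently: if it were, the tower law would give 3 = [F_{563^3}:F_563] dividing [F_{563^14}:F_563] = 14, contradiction.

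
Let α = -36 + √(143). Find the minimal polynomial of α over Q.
m_α(x) = x^2 + 72x + 1153

From α + 36 = √(143), squaring gives (α + 36)^2 = 143, i.e. α^2 + 72α + 1296 = 143, so α^2 + 72α + 1153 = 0. The discriminant of x^2 + 72x + 1153 is (72)^2 - 4·(1153) = 5184 - 4612 = 572, and 4·(143) is not a perfect square in Q since 143 is squarefree and ≠ 1. Hence x^2 + 72x + 1153 is irreducible over Q and is the minimal polynomial of α.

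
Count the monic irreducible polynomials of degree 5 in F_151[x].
There are 15700545120 monic irreducible polynomials of degree 5 over F_151

Each element of F_{151^5} that lies in no proper subfield is a root of exactly one monic irreducible of degree 5 over F_151, and each such polynomial has 5 distinct roots in F_{151^5}. By Möbius inversion the count is N_151(5) = (1/5) Σ_{d|5} μ(5/d) · 151^d = (1/5)(μ(5)·151^1 + μ(1)·151^5) = 78502725600/5 = 15700545120.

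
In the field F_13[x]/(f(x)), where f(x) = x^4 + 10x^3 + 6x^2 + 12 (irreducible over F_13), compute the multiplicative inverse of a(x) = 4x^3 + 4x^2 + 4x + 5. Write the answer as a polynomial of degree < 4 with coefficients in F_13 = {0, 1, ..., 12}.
a(x)^(-1) ≡ 4x^3 + 8x^2 + 11x + 11 (mod f(x))

Since f is irreducible over F_13, F_13[x]/(f) is a field and a(x) ≠ 0 has an inverse. Apply the extended Euclidean algorithm to f(x) and a(x) in F_13[x]: f(x) = (10x + 12)·a(x) + (9x^2 + 6x + 4);  a(x) = (12x + 4)·(9x^2 + 6x + 4) + (10x + 2);  (9x^2 + 6x + 4) = (10x + 9)·(10x + 2) + (12). The last nonzero remainder is the constant 12 = gcd(f, a) in F_13. Back-substituting through the division chain expresses 12 = s(x)·a(x) + t(x)·f(x) with s(x) ≡ 9x^3 + 5x^2 + 2x + 2 (mod f), so (9x^3 + 5x^2 + 2x + 2)·a(x) ≡ 12 (mod f). Multiplying by 12^(-1) ≡ 12 in F_13 gives a(x)^(-1) ≡ 12·(9x^3 + 5x^2 + 2x + 2) ≡ 4x^3 + 8x^2 + 11x + 11 (mod f). Check: (4x^3 + 4x^2 + 4x + 5)·(4x^3 + 8x^2 + 11x + 11) = 3x^6 + 9x^5 + x^4 + 10x^3 + 11x^2 + 8x + 3 ≡ 1 (mod x^4 + 10x^3 + 6x^2 + 12).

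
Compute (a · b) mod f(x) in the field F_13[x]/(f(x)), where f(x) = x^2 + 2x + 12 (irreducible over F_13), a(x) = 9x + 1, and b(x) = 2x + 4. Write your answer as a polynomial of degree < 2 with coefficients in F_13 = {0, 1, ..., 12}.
a · b ≡ 2x + 9 (mod f(x))

Multiply in F_13[x]: a(x)·b(x) = (9x + 1)·(2x + 4) = 5x^2 + 12x + 4. This has degree ≥ 2, so divide by f(x) over F_13: 5x^2 + 12x + 4 = (5)·(x^2 + 2x + 12) + (2x + 9). Hence a·b ≡ 2x + 9 (mod f). (F_13[x]/(f) is a field with 13^2 = 169 elements since f is irreducible of degree 2.)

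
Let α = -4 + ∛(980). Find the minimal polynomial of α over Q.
m_α(x) = x^3 + 12x^2 + 48x - 916

Set β = α + 4 = ∛(980), so β^3 = 980. Then (α + 4)^3 - 980 = 0, i.e. α is a root of g(x) = (x + 4)^3 - 980 = x^3 + 12x^2 + 48x - 916. Since g(x) = h(x + 4) where h(x) = x^3 - 980, and h is irreducible over Q (because 980 is not a perfect cube, so h has no rational root, and a monic cubic with no rational root is irreducible), g is also irreducible (irreducibility is preserved under the substitution x → x + 4). Hence m_α(x) = x^3 + 12x^2 + 48x - 916.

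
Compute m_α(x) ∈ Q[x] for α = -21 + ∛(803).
m_α(x) = x^3 + 63x^2 + 1323x + 8458

Set β = α + 21 = ∛(803), so β^3 = 803. Then (α + 21)^3 - 803 = 0, i.e. α is a root of g(x) = (x + 21)^3 - 803 = x^3 + 63x^2 + 1323x + 8458. Since g(x) = h(x + 21) where h(x) = x^3 - 803, and h is irreducible over Q (because 803 is not a perfect cube, so h has no rational root, and a monic cubic with no rational root is irreducible), g is also irreducible (irreducibility is preserved under the substitution x → x + 21). Hence m_α(x) = x^3 + 63x^2 + 1323x + 8458.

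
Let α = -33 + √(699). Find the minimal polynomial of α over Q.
m_α(x) = x^2 + 66x + 390

From α + 33 = √(699), squaring gives (α + 33)^2 = 699, i.e. α^2 + 66α + 1089 = 699, so α^2 + 66α + 390 = 0. The discriminant of x^2 + 66x + 390 is (66)^2 - 4·(390) = 4356 - 1560 = 2796, and 4·(699) is not a perfect square in Q since 699 is squarefree and ≠ 1. Hence x^2 + 66x + 390 is irreducible over Q and is the minimal polynomial of α.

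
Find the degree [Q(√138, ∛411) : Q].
[Q(√138, ∛411) : Q] = 6

Let L = Q(√138, ∛411). Since Q(√138) ⊂ L and [Q(√138):Q] = 2, the tower law gives 2 | [L:Q]. Likewise Q(∛411) ⊂ L with [Q(∛411):Q] = 3 (because 411 is not a perfect cube), so 3 | [L:Q]. As gcd(2,3) = 1, [L:Q] is divisible by 6. Conversely L is generated over Q by √138 and ∛411, so [L:Q] ≤ 2·3 = 6. Therefore [Q(√138, ∛411) : Q] = 6.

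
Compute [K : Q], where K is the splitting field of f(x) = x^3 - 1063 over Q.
[K : Q] = 6

The roots of x^3 - 1063 are ∛1063, ω∛1063, ω^2∛1063 where ω = e^(2πi/3) is a primitive cube root of unity, so K = Q(∛1063, ω). Now [Q(∛1063):Q] = 3 (since 1063 is not a perfect cube, x^3 - 1063 is irreducible) and [Q(ω):Q] = 2. Both 2 and 3 divide [K:Q], and [K:Q] ≤ 3·2 = 6, so [K:Q] = 6. (Equivalently: Q(∛1063) ⊂ R but ω ∉ R, so [K : Q(∛1063)] = 2.)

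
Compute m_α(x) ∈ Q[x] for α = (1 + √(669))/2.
m_α(x) = x^2 - x - 167

From 2α - 1 = √(669), squaring gives (2α - 1)^2 = 669, i.e. 4α^2 - 4α + 1 = 669, so α^2 - α + (1 - 669)/4 = 0. Since 669 ≡ 1 (mod 4), (1 - 669)/4 = -167 ∈ Z. The polynomial x^2 - x - 167 has discriminant 1 - 4·(-167) = 669, which is not a perfect square in Q (d = 669 is squarefree and ≠ 1), so x^2 - x - 167 is irreducible over Q. It is the minimal polynomial of α.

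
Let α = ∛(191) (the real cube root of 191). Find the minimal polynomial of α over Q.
m_α(x) = x^3 - 191

α satisfies α^3 = 191, so x^3 - 191 annihilates α. By the rational root test, a rational root p/q (in lowest terms) of x^3 - 191 would satisfy p^3 = 191 q^3, forcing q = 1 and p^3 = 191; but 191 is not a perfect cube, contradiction. A monic cubic over Q with no rational root is irreducible (any nontrivial factorization would include a linear factor). Hence x^3 - 191 is the minimal polynomial of α, and in particular [Q(α):Q] = 3.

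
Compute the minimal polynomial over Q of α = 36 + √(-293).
m_α(x) = x^2 - 72x + 1589

From α - 36 = √(-293), squaring gives (α - 36)^2 = -293, i.e. α^2 - 72α + 1296 = -293, so α^2 - 72α + 1589 = 0. The discriminant of x^2 - 72x + 1589 is (-72)^2 - 4·(1589) = 5184 - 6356 = -1172, and 4·(-293) is not a perfect square in Q since -293 is squarefree and ≠ 1. Hence x^2 - 72x + 1589 is irreducible over Q and is the minimal polynomial of α.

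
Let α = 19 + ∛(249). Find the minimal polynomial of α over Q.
m_α(x) = x^3 - 57x^2 + 1083x - 7108

Set β = α - 19 = ∛(249), so β^3 = 249. Then (α - 19)^3 - 249 = 0, i.e. α is a root of g(x) = (x - 19)^3 - 249 = x^3 - 57x^2 + 1083x - 7108. Since g(x) = h(x - 19) where h(x) = x^3 - 249, and h is irreducible over Q (because 249 is not a perfect cube, so h has no rational root, and a monic cubic with no rational root is irreducible), g is also irreducible (irreducibility is preserved under the substitution x → x - 19). Hence m_α(x) = x^3 - 57x^2 + 1083x - 7108.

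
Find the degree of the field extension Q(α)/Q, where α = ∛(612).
[Q(α):Q] = 3

The minimal polynomial of α is x^3 - 612, irreducible over Q since 612 is not a perfect cube (so x^3 - 612 has no rational root). Hence [Q(α):Q] = deg(m_α) = 3.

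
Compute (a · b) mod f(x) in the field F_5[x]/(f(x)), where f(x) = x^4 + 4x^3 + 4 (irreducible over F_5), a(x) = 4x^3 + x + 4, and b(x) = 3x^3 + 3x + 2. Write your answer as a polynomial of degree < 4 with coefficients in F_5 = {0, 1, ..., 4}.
a · b ≡ 2x^3 + x (mod f(x))

Multiply in F_5[x]: a(x)·b(x) = (4x^3 + x + 4)·(3x^3 + 3x + 2) = 2x^6 + 3x^2 + 4x + 3. This has degree ≥ 4, so divide by f(x) over F_5: 2x^6 + 3x^2 + 4x + 3 = (2x^2 + 2x + 2)·(x^4 + 4x^3 + 4) + (2x^3 + x). Hence a·b ≡ 2x^3 + x (mod f). (F_5[x]/(f) is a field with 5^4 = 625 elements since f is irreducible of degree 4.)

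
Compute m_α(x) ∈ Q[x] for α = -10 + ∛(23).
m_α(x) = x^3 + 30x^2 + 300x + 977

Set β = α + 10 = ∛(23), so β^3 = 23. Then (α + 10)^3 - 23 = 0, i.e. α is a root of g(x) = (x + 10)^3 - 23 = x^3 + 30x^2 + 300x + 977. Since g(x) = h(x + 10) where h(x) = x^3 - 23, and h is irreducible over Q (because 23 is not a perfect cube, so h has no rational root, and a monic cubic with no rational root is irreducible), g is also irreducible (irreducibility is preserved under the substitution x → x + 10). Hence m_α(x) = x^3 + 30x^2 + 300x + 977.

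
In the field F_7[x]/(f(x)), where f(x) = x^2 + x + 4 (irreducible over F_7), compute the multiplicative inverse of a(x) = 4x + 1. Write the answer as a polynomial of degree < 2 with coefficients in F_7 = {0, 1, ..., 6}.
a(x)^(-1) ≡ 2x + 5 (mod f(x))

Since f is irreducible over F_7, F_7[x]/(f) is a field and a(x) ≠ 0 has an inverse. Apply the extended Euclidean algorithm to f(x) and a(x) in F_7[x]: f(x) = (2x + 5)·a(x) + (6). The last nonzero remainder is the constant 6 = gcd(f, a) in F_7. Back-substituting through the division chain expresses 6 = s(x)·a(x) + t(x)·f(x) with s(x) ≡ 5x + 2 (mod f), so (5x + 2)·a(x) ≡ 6 (mod f). Multiplying by 6^(-1) ≡ 6 in F_7 gives a(x)^(-1) ≡ 6·(5x + 2) ≡ 2x + 5 (mod f). Check: (4x + 1)·(2x + 5) = x^2 + x + 5 ≡ 1 (mod x^2 + x + 4).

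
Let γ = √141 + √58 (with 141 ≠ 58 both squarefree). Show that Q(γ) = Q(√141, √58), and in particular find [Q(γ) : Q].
[Q(γ) : Q] = 4 (equivalently, Q(γ) = Q(√141, √58))

Obviously Q(γ) ⊆ Q(√141, √58), and [Q(√141, √58):Q] = 4 (since 141, 58 are distinct squarefree integers > 1 with 8178 not a perfect square). To show equality we compute the minimal polynomial of γ. From γ = √141 + √58: γ^2 = 141 + 2√(8178) + 58 = 199 + 2√(8178), so γ^2 - 199 = 2√(8178); squaring, (γ^2 - 199)^2 = 4·8178, i.e. γ^4 - 398γ^2 + 39601 - 32712 = 0, i.e. γ^4 - 398γ^2 + 6889 = 0. So γ is a root of x^4 - 398x^2 + 6889. This polynomial is irreducible over Q: it has no rational root (each ±√141 ± √58 is irrational), and any factorization into two quadratics over Q would force √(8178) ∈ Q (pairing opposite roots) or √141, √58 ∈ Q (other pairings), all impossible. Hence [Q(γ):Q] = 4 = [Q(√141, √58):Q], so Q(γ) = Q(√141, √58).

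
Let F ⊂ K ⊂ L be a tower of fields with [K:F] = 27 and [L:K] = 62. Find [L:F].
[L:F] = 1674

The tower law says that for any tower of field extensions F ⊂ K ⊂ L with finite degrees, [L:F] = [L:K] · [K:F]. Here this gives [L:F] = 62 · 27 = 1674.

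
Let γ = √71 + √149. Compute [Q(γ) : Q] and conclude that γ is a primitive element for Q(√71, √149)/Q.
[Q(γ) : Q] = 4 (equivalently, Q(γ) = Q(√71, √149))

Obviously Q(γ) ⊆ Q(√71, √149), and [Q(√71, √149):Q] = 4 (since 71, 149 are distinct squarefree integers > 1 with 10579 not a perfect square). To show equality we compute the minimal polynomial of γ. From γ = √71 + √149: γ^2 = 71 + 2√(10579) + 149 = 220 + 2√(10579), so γ^2 - 220 = 2√(10579); squaring, (γ^2 - 220)^2 = 4·10579, i.e. γ^4 - 440γ^2 + 48400 - 42316 = 0, i.e. γ^4 - 440γ^2 + 6084 = 0. So γ is a root of x^4 - 440x^2 + 6084. This polynomial is irreducible over Q: it has no rational root (each ±√71 ± √149 is irrational), and any factorization into two quadratics over Q would force √(10579) ∈ Q (pairing opposite roots) or √71, √149 ∈ Q (other pairings), all impossible. Hence [Q(γ):Q] = 4 = [Q(√71, √149):Q], so Q(γ) = Q(√71, √149).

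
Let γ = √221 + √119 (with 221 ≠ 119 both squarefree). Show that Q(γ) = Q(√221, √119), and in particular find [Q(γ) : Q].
[Q(γ) : Q] = 4 (equivalently, Q(γ) = Q(√221, √119))

Obviously Q(γ) ⊆ Q(√221, √119), and [Q(√221, √119):Q] = 4 (since 221, 119 are distinct squarefree integers > 1 with 26299 not a perfect square). To show equality we compute the minimal polynomial of γ. From γ = √221 + √119: γ^2 = 221 + 2√(26299) + 119 = 340 + 2√(26299), so γ^2 - 340 = 2√(26299); squaring, (γ^2 - 340)^2 = 4·26299, i.e. γ^4 - 680γ^2 + 115600 - 105196 = 0, i.e. γ^4 - 680γ^2 + 10404 = 0. So γ is a root of x^4 - 680x^2 + 10404. This polynomial is irreducible over Q: it has no rational root (each ±√221 ± √119 is irrational), and any factorization into two quadratics over Q would force √(26299) ∈ Q (pairing opposite roots) or √221, √119 ∈ Q (other pairings), all impossible. Hence [Q(γ):Q] = 4 = [Q(√221, √119):Q], so Q(γ) = Q(√221, √119).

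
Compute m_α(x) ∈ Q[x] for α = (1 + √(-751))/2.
m_α(x) = x^2 - x + 188

From 2α - 1 = √(-751), squaring gives (2α - 1)^2 = -751, i.e. 4α^2 - 4α + 1 = -751, so α^2 - α + (1 + 751)/4 = 0. Since -751 ≡ 1 (mod 4), (1 + 751)/4 = 188 ∈ Z. The polynomial x^2 - x + 188 has discriminant 1 - 4·(188) = -751, which is not a perfect square in Q (d = -751 is squarefree and ≠ 1), so x^2 - x + 188 is irreducible over Q. It is the minimal polynomial of α.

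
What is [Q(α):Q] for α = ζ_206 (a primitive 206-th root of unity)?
[Q(α):Q] = 102

The minimal polynomial of ζ_206 over Q is the 206-th cyclotomic polynomial Φ_206(x), which is irreducible over Q and has degree φ(206) = 102. Hence [Q(α):Q] = φ(206) = 102.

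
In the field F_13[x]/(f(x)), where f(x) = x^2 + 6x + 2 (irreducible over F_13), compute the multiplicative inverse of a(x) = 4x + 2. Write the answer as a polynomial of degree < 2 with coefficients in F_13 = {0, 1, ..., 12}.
a(x)^(-1) ≡ 9x + 4 (mod f(x))

Since f is irreducible over F_13, F_13[x]/(f) is a field and a(x) ≠ 0 has an inverse. Apply the extended Euclidean algorithm to f(x) and a(x) in F_13[x]: f(x) = (10x + 3)·a(x) + (9). The last nonzero remainder is the constant 9 = gcd(f, a) in F_13. Back-substituting through the division chain expresses 9 = s(x)·a(x) + t(x)·f(x) with s(x) ≡ 3x + 10 (mod f), so (3x + 10)·a(x) ≡ 9 (mod f). Multiplying by 9^(-1) ≡ 3 in F_13 gives a(x)^(-1) ≡ 3·(3x + 10) ≡ 9x + 4 (mod f). Check: (4x + 2)·(9x + 4) = 10x^2 + 8x + 8 ≡ 1 (mod x^2 + 6x + 2).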